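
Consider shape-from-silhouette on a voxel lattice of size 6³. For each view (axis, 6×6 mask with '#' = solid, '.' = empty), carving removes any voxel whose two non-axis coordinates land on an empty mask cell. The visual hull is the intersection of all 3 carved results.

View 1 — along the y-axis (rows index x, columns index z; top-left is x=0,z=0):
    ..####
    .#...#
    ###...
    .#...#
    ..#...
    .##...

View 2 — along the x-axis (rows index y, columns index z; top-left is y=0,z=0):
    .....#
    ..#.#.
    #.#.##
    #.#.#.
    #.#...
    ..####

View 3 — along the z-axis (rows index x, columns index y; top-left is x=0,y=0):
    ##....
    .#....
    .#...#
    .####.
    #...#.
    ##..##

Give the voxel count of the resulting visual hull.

10 voxels

before carving: 216 voxels (6×6×6)
[1] y-view keeps 14 columns → grid now 84
[2] x-view keeps 16 columns → grid now 37
[3] z-view keeps 15 columns → grid now 10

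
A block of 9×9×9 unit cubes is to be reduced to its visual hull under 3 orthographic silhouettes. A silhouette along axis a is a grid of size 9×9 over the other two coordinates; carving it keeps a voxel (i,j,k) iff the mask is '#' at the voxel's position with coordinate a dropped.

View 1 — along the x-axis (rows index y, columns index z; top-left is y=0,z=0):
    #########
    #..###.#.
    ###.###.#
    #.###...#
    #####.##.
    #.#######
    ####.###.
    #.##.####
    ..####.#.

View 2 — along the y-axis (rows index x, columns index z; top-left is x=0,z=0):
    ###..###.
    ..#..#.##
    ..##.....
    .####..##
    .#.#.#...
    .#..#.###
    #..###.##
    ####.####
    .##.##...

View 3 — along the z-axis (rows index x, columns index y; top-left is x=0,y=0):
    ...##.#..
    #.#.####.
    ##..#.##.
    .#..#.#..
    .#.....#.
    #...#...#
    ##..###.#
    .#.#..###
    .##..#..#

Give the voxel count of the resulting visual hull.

before carving: 729 voxels (9×9×9)
[1] x-view keeps 60 columns → grid now 540
[2] y-view keeps 44 columns → grid now 291
[3] z-view keeps 37 columns → grid now 136

136 voxels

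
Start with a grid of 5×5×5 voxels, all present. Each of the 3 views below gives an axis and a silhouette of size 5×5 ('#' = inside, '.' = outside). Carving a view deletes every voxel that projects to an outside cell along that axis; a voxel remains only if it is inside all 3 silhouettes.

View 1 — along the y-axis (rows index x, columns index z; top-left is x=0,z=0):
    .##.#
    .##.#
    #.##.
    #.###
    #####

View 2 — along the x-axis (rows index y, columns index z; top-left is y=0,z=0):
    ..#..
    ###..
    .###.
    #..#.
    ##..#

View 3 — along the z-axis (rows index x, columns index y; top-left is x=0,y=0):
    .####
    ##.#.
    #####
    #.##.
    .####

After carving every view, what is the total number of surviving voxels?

|visual hull| = 33

full grid |V| = 125
  1. axis=1 (XZ plane), |mask|=18  ⇒  voxels=90
  2. axis=0 (YZ plane), |mask|=12  ⇒  voxels=43
  3. axis=2 (XY plane), |mask|=19  ⇒  voxels=33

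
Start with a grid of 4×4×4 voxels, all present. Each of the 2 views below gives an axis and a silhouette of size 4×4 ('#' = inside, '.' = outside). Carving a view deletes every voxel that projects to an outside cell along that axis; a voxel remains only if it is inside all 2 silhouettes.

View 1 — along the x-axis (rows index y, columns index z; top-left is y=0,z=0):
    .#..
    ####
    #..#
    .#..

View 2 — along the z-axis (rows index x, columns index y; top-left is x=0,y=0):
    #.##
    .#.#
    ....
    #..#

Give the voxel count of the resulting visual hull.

full grid |V| = 64
after view 1 [x-axis, 8 of 16 cells solid] → remaining = 32
after view 2 [z-axis, 7 of 16 cells solid] → remaining = 11

remaining voxels: 11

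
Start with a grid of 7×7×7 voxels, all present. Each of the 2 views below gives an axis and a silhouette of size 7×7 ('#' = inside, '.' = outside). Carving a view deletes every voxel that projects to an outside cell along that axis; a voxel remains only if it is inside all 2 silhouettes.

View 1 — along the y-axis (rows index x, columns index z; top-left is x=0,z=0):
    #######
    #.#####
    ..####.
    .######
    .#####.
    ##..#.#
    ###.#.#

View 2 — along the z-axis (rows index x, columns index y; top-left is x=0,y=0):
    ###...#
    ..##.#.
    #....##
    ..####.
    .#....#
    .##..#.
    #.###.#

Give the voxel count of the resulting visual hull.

remaining voxels: 129

start: 7×7×7 = 343 voxels
after view 1 [y-axis, 37 of 49 cells solid] → remaining = 259
after view 2 [z-axis, 24 of 49 cells solid] → remaining = 129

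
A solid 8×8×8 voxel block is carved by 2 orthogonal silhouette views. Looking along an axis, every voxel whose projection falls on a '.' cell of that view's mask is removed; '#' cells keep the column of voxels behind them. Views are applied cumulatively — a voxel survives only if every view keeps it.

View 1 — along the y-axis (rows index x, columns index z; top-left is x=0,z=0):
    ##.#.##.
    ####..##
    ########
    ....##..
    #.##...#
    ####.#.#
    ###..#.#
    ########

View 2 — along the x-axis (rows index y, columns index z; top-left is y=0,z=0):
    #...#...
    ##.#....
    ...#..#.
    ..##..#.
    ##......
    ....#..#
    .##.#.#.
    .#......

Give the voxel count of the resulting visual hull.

remaining voxels: 102

start: 8×8×8 = 512 voxels
after view 1 [y-axis, 44 of 64 cells solid] → remaining = 352
after view 2 [x-axis, 19 of 64 cells solid] → remaining = 102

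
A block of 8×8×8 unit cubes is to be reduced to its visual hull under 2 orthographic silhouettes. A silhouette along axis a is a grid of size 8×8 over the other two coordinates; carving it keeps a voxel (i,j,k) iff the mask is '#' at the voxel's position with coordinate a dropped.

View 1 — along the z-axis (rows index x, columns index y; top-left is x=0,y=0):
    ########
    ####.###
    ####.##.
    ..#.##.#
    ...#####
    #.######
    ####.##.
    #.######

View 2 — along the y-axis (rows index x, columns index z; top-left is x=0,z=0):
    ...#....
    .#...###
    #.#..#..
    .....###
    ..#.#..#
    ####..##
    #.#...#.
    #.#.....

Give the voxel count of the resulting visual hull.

|visual hull| = 155

start: 8×8×8 = 512 voxels
  1. axis=2 (XY plane), |mask|=50  ⇒  voxels=400
  2. axis=1 (XZ plane), |mask|=25  ⇒  voxels=155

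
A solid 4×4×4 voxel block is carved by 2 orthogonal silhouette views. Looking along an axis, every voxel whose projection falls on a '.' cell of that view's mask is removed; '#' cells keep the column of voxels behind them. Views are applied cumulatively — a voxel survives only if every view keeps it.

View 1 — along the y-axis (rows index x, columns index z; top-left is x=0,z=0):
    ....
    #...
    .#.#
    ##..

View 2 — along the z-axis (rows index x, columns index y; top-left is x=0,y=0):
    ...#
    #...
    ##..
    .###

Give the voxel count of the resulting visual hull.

before carving: 64 voxels (4×4×4)
step 1: project along y, AND mask (5/16) → |grid| = 20
step 2: project along z, AND mask (7/16) → |grid| = 11

voxel count = 11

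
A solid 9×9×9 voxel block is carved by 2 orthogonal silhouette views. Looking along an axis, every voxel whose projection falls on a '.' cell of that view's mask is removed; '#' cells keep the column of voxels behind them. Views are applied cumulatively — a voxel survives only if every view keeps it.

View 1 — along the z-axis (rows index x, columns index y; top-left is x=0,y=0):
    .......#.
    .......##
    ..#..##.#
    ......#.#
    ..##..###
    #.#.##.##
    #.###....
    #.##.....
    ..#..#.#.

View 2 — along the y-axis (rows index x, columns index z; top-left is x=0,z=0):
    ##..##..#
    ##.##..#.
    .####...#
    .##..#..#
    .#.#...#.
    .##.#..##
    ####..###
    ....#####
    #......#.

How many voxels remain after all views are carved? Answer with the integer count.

initial block: 9^3 = 729
step 1: project along z, AND mask (30/81) → |grid| = 270
step 2: project along y, AND mask (41/81) → |grid| = 137

|visual hull| = 137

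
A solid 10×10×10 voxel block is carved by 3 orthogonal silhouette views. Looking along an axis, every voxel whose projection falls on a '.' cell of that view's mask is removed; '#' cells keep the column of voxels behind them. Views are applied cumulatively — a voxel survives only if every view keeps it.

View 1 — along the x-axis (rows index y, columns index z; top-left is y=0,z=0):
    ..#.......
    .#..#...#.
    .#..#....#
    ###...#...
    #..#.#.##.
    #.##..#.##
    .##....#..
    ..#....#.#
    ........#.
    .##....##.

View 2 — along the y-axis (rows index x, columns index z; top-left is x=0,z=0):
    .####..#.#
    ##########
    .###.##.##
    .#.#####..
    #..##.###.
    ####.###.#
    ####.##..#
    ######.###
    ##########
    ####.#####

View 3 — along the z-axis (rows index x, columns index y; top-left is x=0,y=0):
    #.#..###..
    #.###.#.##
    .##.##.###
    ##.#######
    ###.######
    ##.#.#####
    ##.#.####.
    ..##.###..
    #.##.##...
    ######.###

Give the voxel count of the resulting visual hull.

|visual hull| = 179

initial block: 10^3 = 1000
V1 x: intersect with YZ mask (33 set) -- 330 left
V2 y: intersect with XZ mask (78 set) -- 256 left
V3 z: intersect with XY mask (71 set) -- 179 left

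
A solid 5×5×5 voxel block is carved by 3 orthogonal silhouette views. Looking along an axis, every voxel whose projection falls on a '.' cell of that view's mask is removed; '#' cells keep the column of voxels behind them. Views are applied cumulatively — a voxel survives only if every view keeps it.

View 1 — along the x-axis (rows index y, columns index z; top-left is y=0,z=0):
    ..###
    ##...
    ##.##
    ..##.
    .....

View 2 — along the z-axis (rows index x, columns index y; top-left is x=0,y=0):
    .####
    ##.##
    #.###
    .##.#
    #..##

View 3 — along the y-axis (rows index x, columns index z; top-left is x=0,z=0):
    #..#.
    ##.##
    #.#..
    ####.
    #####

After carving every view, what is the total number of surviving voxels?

|visual hull| = 22

before carving: 125 voxels (5×5×5)
[1] x-view keeps 11 columns → grid now 55
[2] z-view keeps 18 columns → grid now 35
[3] y-view keeps 17 columns → grid now 22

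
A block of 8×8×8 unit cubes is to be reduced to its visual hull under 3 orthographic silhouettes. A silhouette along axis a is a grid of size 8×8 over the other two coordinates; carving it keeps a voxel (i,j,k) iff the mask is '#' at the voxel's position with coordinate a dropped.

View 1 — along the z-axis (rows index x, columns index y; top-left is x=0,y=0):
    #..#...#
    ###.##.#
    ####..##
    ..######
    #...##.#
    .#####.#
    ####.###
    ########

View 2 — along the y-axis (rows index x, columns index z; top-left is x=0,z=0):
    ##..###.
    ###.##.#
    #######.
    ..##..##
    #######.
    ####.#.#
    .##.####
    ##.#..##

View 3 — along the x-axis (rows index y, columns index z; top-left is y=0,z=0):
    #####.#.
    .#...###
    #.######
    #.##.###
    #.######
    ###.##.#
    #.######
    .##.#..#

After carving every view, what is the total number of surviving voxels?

voxel count = 190

initial block: 8^3 = 512
after view 1 [z-axis, 46 of 64 cells solid] → remaining = 368
after view 2 [y-axis, 46 of 64 cells solid] → remaining = 263
after view 3 [x-axis, 47 of 64 cells solid] → remaining = 190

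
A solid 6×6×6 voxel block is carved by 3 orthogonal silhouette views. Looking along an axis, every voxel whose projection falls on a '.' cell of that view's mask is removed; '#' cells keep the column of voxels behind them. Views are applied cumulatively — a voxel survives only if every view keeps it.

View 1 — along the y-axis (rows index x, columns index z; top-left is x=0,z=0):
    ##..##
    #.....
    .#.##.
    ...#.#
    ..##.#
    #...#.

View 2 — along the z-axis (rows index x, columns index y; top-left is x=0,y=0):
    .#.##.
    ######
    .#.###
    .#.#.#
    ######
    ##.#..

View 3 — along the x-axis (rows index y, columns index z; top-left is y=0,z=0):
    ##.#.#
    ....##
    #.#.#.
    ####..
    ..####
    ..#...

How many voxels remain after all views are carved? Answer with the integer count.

|visual hull| = 29

start: 6×6×6 = 216 voxels
carve view 1 (along y, XZ-mask fill 15/36): 90 voxels remain
carve view 2 (along z, XY-mask fill 25/36): 60 voxels remain
carve view 3 (along x, YZ-mask fill 18/36): 29 voxels remain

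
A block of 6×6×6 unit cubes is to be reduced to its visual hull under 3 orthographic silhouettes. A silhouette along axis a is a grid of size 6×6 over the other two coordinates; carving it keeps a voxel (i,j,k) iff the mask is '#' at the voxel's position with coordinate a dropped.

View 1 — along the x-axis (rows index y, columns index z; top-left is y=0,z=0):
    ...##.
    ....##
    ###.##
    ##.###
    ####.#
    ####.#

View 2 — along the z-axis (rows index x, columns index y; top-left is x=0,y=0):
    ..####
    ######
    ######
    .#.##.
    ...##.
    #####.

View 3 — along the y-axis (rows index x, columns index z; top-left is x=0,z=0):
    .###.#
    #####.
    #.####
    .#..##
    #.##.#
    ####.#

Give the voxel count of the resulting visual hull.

full grid |V| = 216
[1] x-view keeps 24 columns → grid now 144
[2] z-view keeps 26 columns → grid now 109
[3] y-view keeps 26 columns → grid now 82

82 voxels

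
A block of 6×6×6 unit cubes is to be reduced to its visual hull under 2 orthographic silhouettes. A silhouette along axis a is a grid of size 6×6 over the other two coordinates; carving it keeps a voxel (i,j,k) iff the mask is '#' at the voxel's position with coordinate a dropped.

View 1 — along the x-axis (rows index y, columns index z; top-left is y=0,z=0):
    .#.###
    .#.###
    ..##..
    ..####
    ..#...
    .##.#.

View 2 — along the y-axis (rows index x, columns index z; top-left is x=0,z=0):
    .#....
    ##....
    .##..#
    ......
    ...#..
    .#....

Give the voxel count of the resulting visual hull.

23 voxels

initial block: 6^3 = 216
carve view 1 (along x, YZ-mask fill 18/36): 108 voxels remain
carve view 2 (along y, XZ-mask fill 8/36): 23 voxels remain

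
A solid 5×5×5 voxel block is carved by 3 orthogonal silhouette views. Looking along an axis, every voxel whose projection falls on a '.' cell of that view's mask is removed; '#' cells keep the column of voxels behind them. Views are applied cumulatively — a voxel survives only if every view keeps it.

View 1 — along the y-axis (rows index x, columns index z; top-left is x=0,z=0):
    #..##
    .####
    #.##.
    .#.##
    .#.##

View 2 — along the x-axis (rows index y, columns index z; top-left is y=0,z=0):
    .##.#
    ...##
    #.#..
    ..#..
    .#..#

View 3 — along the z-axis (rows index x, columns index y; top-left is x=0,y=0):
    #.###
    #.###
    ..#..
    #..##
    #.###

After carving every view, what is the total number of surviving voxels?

full grid |V| = 125
carve view 1 (along y, XZ-mask fill 16/25): 80 voxels remain
carve view 2 (along x, YZ-mask fill 10/25): 31 voxels remain
carve view 3 (along z, XY-mask fill 16/25): 20 voxels remain

voxel count = 20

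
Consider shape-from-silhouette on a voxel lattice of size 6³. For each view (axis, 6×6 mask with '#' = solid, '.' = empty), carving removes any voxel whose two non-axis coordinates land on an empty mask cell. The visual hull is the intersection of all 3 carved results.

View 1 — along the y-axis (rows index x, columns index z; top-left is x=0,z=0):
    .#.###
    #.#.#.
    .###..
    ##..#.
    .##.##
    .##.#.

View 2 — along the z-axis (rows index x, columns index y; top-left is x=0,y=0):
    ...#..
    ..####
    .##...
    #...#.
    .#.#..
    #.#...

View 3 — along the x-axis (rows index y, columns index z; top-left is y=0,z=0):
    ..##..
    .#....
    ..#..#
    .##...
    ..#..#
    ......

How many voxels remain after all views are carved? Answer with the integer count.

initial block: 6^3 = 216
after view 1 [y-axis, 20 of 36 cells solid] → remaining = 120
after view 2 [z-axis, 13 of 36 cells solid] → remaining = 42
after view 3 [x-axis, 9 of 36 cells solid] → remaining = 11

|visual hull| = 11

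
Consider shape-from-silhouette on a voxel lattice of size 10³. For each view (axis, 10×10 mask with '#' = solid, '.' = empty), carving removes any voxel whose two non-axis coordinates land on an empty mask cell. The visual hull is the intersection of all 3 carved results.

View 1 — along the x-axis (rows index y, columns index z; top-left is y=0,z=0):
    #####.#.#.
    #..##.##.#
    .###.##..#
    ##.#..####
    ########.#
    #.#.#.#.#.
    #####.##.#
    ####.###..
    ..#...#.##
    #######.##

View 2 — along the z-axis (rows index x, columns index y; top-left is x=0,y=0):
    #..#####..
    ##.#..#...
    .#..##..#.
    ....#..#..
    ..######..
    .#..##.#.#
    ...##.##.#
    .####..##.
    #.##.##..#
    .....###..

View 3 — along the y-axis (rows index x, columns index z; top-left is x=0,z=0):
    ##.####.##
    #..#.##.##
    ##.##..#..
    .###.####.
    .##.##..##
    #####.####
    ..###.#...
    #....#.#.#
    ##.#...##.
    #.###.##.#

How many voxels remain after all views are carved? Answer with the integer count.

199 voxels

before carving: 1000 voxels (10×10×10)
  1. axis=0 (YZ plane), |mask|=68  ⇒  voxels=680
  2. axis=2 (XY plane), |mask|=47  ⇒  voxels=330
  3. axis=1 (XZ plane), |mask|=61  ⇒  voxels=199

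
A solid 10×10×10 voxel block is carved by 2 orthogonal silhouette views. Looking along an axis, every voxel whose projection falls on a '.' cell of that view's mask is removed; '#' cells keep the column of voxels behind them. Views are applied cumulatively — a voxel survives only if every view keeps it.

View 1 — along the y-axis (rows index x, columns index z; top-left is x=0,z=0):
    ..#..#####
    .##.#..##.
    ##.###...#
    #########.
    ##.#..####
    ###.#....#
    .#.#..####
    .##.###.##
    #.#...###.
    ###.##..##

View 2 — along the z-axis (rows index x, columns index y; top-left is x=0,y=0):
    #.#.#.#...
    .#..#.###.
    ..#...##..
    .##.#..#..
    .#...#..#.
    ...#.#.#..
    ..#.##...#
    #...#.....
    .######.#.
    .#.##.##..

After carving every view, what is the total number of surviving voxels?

|visual hull| = 247

initial block: 10^3 = 1000
[1] y-view keeps 63 columns → grid now 630
[2] z-view keeps 40 columns → grid now 247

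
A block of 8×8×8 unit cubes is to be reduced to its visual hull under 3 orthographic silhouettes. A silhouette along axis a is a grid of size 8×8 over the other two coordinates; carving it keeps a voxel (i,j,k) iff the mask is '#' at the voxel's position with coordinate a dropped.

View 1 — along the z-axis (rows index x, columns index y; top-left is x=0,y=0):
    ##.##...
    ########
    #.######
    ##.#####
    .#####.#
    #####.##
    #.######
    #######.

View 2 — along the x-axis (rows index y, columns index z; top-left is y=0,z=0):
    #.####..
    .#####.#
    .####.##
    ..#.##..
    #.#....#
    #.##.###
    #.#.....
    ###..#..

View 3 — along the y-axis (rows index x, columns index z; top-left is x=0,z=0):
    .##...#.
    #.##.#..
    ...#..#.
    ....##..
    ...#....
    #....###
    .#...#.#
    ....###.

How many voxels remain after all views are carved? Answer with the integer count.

voxel count = 74

start: 8×8×8 = 512 voxels
after view 1 [z-axis, 53 of 64 cells solid] → remaining = 424
after view 2 [x-axis, 35 of 64 cells solid] → remaining = 227
after view 3 [y-axis, 22 of 64 cells solid] → remaining = 74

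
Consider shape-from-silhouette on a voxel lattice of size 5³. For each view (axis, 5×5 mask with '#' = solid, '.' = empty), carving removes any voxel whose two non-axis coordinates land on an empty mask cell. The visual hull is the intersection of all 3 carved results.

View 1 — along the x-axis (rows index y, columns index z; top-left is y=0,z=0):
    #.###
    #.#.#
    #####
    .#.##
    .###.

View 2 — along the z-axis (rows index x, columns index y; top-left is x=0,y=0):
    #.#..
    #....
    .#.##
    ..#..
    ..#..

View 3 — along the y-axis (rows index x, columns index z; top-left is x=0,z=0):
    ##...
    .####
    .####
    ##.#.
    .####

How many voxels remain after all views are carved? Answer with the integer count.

remaining voxels: 21

full grid |V| = 125
carve view 1 (along x, YZ-mask fill 18/25): 90 voxels remain
carve view 2 (along z, XY-mask fill 8/25): 32 voxels remain
carve view 3 (along y, XZ-mask fill 17/25): 21 voxels remain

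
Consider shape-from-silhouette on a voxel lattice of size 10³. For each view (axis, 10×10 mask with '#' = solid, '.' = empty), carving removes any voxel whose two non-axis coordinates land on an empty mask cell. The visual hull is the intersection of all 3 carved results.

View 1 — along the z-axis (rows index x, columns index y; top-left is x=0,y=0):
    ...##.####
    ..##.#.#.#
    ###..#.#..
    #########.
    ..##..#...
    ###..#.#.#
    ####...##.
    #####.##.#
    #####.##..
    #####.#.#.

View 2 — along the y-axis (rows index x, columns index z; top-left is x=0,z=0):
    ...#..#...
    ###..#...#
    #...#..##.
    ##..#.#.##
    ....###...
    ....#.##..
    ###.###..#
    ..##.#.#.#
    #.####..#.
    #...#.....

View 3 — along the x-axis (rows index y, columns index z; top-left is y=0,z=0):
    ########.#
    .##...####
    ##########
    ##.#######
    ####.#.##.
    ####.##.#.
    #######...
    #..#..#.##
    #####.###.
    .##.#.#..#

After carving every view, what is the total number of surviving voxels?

remaining voxels: 205

start: 10×10×10 = 1000 voxels
carve view 1 (along z, XY-mask fill 62/100): 620 voxels remain
carve view 2 (along y, XZ-mask fill 43/100): 276 voxels remain
carve view 3 (along x, YZ-mask fill 73/100): 205 voxels remain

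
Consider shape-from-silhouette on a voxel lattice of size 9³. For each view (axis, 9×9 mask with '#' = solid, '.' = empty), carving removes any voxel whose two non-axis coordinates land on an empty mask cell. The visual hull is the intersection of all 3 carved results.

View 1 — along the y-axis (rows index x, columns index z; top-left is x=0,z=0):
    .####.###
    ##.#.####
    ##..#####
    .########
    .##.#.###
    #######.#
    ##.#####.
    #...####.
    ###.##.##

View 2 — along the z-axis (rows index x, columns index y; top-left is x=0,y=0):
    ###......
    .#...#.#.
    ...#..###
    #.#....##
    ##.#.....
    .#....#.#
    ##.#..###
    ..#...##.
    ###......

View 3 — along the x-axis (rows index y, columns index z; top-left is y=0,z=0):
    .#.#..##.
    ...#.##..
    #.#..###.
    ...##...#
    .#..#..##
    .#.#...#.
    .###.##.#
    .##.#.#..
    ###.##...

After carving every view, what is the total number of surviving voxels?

voxel count = 101

initial block: 9^3 = 729
  1. axis=1 (XZ plane), |mask|=62  ⇒  voxels=558
  2. axis=2 (XY plane), |mask|=32  ⇒  voxels=222
  3. axis=0 (YZ plane), |mask|=37  ⇒  voxels=101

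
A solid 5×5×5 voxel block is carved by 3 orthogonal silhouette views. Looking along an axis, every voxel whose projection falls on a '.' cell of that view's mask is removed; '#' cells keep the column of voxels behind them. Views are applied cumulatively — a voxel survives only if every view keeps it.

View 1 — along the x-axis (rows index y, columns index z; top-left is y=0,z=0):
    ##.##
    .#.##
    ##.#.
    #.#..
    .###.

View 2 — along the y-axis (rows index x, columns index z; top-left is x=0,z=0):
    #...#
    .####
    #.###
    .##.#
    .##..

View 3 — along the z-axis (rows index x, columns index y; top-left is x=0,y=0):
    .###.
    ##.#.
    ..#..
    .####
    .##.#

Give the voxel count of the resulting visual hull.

start: 5×5×5 = 125 voxels
  1. axis=0 (YZ plane), |mask|=15  ⇒  voxels=75
  2. axis=1 (XZ plane), |mask|=15  ⇒  voxels=42
  3. axis=2 (XY plane), |mask|=14  ⇒  voxels=22

voxel count = 22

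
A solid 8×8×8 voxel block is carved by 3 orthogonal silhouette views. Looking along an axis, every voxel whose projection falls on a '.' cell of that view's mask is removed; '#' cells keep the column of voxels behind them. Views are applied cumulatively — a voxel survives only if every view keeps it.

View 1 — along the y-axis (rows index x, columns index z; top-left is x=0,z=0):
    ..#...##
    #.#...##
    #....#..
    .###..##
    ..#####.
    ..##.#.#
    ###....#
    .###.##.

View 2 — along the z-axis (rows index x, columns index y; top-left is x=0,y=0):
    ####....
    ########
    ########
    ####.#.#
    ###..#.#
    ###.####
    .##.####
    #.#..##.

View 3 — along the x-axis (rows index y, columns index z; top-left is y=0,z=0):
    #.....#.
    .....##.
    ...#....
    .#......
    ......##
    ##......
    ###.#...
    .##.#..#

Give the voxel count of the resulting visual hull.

voxel count = 50

full grid |V| = 512
step 1: project along y, AND mask (32/64) → |grid| = 256
step 2: project along z, AND mask (48/64) → |grid| = 187
step 3: project along x, AND mask (18/64) → |grid| = 50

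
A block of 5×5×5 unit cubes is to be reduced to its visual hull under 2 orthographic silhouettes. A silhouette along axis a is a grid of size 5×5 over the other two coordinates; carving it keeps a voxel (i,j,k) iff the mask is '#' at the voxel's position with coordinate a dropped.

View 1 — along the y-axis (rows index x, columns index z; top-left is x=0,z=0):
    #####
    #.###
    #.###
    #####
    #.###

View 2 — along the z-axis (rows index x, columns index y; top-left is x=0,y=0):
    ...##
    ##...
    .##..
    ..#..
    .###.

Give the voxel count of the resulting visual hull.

remaining voxels: 43

full grid |V| = 125
  1. axis=1 (XZ plane), |mask|=22  ⇒  voxels=110
  2. axis=2 (XY plane), |mask|=10  ⇒  voxels=43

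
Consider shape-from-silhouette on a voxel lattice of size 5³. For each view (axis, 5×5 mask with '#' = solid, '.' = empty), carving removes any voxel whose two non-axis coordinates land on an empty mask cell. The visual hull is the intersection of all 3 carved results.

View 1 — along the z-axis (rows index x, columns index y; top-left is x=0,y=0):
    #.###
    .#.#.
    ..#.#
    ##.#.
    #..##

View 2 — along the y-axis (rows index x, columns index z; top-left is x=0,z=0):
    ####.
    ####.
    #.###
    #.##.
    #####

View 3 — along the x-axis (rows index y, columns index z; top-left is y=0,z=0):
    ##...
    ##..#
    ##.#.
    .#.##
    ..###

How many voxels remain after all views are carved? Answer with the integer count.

full grid |V| = 125
[1] z-view keeps 14 columns → grid now 70
[2] y-view keeps 20 columns → grid now 56
[3] x-view keeps 14 columns → grid now 29

voxel count = 29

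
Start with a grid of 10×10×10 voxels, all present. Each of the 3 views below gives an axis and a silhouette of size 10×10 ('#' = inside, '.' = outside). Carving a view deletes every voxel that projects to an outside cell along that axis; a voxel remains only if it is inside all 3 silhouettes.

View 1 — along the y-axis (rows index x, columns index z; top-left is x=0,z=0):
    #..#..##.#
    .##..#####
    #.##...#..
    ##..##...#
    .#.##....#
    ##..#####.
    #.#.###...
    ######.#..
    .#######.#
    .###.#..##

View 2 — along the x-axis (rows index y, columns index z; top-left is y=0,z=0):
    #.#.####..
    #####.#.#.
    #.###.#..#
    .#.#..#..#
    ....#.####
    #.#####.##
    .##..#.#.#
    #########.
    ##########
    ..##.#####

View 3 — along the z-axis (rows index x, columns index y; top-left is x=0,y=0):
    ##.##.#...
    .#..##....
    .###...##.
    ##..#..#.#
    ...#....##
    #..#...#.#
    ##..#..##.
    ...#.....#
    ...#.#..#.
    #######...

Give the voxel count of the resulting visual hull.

remaining voxels: 151

start: 10×10×10 = 1000 voxels
  1. axis=1 (XZ plane), |mask|=58  ⇒  voxels=580
  2. axis=0 (YZ plane), |mask|=67  ⇒  voxels=386
  3. axis=2 (XY plane), |mask|=42  ⇒  voxels=151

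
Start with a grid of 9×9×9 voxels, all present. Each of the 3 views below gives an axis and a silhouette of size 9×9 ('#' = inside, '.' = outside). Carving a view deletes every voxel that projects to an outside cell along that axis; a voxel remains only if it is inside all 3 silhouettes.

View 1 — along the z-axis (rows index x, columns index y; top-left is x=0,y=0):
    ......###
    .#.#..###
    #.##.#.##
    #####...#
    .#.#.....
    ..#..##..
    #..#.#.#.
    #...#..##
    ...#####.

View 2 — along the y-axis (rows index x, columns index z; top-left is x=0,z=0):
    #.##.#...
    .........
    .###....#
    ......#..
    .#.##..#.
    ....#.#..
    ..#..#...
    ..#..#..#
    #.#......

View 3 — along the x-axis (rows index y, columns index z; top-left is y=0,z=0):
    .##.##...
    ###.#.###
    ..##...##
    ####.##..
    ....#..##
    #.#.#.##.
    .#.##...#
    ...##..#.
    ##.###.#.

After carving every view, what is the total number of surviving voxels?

full grid |V| = 729
V1 z: intersect with XY mask (38 set) -- 342 left
V2 y: intersect with XZ mask (22 set) -- 86 left
V3 x: intersect with YZ mask (42 set) -- 40 left

remaining voxels: 40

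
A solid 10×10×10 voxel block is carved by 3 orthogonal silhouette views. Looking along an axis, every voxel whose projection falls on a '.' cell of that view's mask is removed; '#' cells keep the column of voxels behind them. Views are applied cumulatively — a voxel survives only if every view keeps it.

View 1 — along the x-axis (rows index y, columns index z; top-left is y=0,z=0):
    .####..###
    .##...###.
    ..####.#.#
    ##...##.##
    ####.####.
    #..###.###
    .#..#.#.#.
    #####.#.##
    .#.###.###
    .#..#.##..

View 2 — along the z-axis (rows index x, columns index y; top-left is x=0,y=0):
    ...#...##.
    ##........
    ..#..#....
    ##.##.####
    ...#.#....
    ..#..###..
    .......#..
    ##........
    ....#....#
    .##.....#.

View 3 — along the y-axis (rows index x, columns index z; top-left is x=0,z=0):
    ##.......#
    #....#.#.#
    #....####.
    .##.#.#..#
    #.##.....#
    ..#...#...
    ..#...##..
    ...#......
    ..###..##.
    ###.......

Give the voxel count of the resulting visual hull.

voxel count = 66

full grid |V| = 1000
carve view 1 (along x, YZ-mask fill 62/100): 620 voxels remain
carve view 2 (along z, XY-mask fill 29/100): 183 voxels remain
carve view 3 (along y, XZ-mask fill 35/100): 66 voxels remain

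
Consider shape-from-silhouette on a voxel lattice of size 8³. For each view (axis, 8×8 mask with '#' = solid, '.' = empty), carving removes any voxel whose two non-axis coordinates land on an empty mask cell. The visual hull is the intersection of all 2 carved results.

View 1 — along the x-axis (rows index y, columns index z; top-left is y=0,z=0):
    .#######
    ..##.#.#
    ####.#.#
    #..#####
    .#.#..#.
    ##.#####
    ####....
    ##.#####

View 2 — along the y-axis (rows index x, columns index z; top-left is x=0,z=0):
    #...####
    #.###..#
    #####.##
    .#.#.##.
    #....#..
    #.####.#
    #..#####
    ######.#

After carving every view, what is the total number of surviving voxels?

|visual hull| = 233

initial block: 8^3 = 512
step 1: project along x, AND mask (44/64) → |grid| = 352
step 2: project along y, AND mask (42/64) → |grid| = 233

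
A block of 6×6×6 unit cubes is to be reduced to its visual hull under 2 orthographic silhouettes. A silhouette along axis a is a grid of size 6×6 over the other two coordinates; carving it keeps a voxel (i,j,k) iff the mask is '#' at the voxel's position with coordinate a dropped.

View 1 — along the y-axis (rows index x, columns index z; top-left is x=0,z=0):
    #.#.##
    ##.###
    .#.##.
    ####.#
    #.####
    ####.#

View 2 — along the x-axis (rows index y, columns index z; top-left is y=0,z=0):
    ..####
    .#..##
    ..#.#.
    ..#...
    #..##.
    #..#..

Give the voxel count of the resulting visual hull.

initial block: 6^3 = 216
[1] y-view keeps 27 columns → grid now 162
[2] x-view keeps 15 columns → grid now 67

remaining voxels: 67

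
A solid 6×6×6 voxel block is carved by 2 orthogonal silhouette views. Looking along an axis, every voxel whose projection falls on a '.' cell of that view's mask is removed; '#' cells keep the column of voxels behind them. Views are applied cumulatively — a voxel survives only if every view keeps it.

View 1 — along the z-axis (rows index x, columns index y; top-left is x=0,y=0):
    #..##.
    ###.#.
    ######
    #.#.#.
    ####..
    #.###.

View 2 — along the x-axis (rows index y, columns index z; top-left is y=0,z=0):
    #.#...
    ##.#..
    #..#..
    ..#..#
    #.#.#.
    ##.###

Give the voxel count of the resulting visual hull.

full grid |V| = 216
  1. axis=2 (XY plane), |mask|=24  ⇒  voxels=144
  2. axis=0 (YZ plane), |mask|=17  ⇒  voxels=59

voxel count = 59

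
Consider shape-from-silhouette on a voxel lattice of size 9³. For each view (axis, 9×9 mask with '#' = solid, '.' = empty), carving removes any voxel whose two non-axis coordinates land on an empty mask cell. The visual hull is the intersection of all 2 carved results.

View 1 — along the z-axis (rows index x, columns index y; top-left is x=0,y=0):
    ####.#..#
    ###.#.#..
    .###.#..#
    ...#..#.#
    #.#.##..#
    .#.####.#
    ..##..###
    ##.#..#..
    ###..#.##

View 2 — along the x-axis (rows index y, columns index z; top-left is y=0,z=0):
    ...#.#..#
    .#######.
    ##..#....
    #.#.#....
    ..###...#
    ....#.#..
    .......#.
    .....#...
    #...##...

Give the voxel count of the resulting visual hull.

before carving: 729 voxels (9×9×9)
after view 1 [z-axis, 45 of 81 cells solid] → remaining = 405
after view 2 [x-axis, 27 of 81 cells solid] → remaining = 143

|visual hull| = 143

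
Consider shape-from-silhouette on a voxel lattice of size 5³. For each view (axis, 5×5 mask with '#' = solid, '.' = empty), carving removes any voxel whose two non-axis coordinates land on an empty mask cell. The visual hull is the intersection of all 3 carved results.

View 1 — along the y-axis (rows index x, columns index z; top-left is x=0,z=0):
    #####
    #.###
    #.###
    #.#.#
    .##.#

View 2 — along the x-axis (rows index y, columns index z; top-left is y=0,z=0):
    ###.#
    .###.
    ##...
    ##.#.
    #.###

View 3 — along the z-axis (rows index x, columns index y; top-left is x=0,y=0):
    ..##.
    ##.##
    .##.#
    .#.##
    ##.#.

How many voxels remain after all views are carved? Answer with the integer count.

34 voxels

start: 5×5×5 = 125 voxels
[1] y-view keeps 19 columns → grid now 95
[2] x-view keeps 16 columns → grid now 58
[3] z-view keeps 15 columns → grid now 34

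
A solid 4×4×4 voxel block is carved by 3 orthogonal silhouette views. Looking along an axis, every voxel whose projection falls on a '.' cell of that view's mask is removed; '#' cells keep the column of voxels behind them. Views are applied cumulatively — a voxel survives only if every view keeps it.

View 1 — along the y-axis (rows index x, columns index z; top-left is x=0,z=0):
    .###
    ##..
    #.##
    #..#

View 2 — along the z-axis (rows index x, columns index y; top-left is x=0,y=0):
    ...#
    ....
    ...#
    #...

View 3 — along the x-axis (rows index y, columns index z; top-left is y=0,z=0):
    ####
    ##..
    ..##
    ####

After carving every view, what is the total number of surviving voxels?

before carving: 64 voxels (4×4×4)
carve view 1 (along y, XZ-mask fill 10/16): 40 voxels remain
carve view 2 (along z, XY-mask fill 3/16): 8 voxels remain
carve view 3 (along x, YZ-mask fill 12/16): 8 voxels remain

remaining voxels: 8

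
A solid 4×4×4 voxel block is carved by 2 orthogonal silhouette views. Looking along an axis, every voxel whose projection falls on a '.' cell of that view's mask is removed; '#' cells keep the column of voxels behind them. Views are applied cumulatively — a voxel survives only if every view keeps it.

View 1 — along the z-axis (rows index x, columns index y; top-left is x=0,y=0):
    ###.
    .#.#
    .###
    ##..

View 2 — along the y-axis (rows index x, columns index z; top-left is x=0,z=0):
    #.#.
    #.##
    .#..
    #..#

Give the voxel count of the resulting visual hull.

voxel count = 19

start: 4×4×4 = 64 voxels
V1 z: intersect with XY mask (10 set) -- 40 left
V2 y: intersect with XZ mask (8 set) -- 19 left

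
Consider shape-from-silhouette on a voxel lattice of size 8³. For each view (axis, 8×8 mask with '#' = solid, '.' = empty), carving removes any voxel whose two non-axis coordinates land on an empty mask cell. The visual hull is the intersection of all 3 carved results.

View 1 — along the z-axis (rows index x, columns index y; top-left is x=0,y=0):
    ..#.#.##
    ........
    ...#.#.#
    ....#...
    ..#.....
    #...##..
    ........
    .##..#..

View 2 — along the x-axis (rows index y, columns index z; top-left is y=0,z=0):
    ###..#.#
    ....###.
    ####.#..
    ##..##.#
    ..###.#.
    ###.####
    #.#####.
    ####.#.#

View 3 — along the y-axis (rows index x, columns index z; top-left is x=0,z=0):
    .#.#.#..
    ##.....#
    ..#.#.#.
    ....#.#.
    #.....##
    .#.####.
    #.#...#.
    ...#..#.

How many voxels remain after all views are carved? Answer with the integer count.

full grid |V| = 512
carve view 1 (along z, XY-mask fill 15/64): 120 voxels remain
carve view 2 (along x, YZ-mask fill 41/64): 79 voxels remain
carve view 3 (along y, XZ-mask fill 24/64): 29 voxels remain

29 voxels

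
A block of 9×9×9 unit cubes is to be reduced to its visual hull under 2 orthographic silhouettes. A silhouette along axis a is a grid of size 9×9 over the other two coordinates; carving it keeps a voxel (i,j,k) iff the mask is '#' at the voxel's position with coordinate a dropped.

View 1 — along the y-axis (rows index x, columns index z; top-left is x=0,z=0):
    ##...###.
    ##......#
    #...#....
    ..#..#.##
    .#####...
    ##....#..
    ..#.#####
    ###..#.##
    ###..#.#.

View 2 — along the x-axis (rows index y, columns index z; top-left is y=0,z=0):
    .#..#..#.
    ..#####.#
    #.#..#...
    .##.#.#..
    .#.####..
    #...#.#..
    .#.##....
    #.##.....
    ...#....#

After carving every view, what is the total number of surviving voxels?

initial block: 9^3 = 729
after view 1 [y-axis, 39 of 81 cells solid] → remaining = 351
after view 2 [x-axis, 32 of 81 cells solid] → remaining = 128

|visual hull| = 128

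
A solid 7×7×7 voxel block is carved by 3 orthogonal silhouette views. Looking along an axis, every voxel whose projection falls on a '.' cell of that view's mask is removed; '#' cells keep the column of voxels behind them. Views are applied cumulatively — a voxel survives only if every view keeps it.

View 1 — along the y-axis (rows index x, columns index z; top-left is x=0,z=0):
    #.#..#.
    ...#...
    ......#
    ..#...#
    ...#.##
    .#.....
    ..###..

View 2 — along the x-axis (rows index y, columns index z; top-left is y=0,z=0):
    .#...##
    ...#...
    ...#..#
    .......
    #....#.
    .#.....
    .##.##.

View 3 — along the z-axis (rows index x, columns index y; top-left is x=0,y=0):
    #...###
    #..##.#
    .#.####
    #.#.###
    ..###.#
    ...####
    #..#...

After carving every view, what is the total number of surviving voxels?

start: 7×7×7 = 343 voxels
V1 y: intersect with XZ mask (14 set) -- 98 left
V2 x: intersect with YZ mask (13 set) -- 26 left
V3 z: intersect with XY mask (28 set) -- 14 left

remaining voxels: 14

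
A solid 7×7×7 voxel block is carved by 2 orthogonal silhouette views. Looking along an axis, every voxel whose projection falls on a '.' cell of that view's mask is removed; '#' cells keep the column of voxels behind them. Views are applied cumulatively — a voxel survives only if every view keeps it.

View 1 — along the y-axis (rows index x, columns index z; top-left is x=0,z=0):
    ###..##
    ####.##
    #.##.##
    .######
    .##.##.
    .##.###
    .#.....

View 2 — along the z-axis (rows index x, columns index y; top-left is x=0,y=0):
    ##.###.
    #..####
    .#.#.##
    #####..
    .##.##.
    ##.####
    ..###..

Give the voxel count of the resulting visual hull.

initial block: 7^3 = 343
V1 y: intersect with XZ mask (32 set) -- 224 left
V2 z: intersect with XY mask (32 set) -- 154 left

|visual hull| = 154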